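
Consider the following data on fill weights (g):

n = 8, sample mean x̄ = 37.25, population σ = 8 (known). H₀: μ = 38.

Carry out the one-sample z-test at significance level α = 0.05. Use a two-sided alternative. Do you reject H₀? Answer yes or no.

reject H₀: no

SE = σ/√n = 8/√8 = 2.8284
z = (x̄−μ₀)/SE = (37.25−38)/2.8284 = -0.2652
p-value (two-sided) = 0.79088
At α=0.05: p ≥ α → fail to reject H₀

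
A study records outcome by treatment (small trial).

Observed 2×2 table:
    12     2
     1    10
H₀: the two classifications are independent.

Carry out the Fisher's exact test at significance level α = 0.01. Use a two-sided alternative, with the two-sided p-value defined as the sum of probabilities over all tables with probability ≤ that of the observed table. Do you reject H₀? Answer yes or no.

Margins: r₁=14, r₂=11, c₁=13, c₂=12, n=25
p_obs = C(14,12)·C(11,1)/C(25,13); sum pmf over tables with pmf ≤ p_obs
p-value (two-sided) = 0.00021
At α=0.01: p < α → reject H₀

reject H₀: yes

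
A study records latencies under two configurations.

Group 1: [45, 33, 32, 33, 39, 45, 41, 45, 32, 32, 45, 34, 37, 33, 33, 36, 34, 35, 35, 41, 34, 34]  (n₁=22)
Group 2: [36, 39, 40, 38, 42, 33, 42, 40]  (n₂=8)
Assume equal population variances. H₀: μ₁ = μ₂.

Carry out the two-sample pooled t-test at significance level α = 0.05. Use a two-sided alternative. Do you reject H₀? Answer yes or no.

x̄₁=36.727, s₁=4.753, n₁=22
x̄₂=38.750, s₂=3.059, n₂=8
s_p² = [21·4.753² + 7·3.059²]/28 = 19.2808
SE = √(s_p²·(1/22+1/8)) = 1.8129
t = (36.727−38.750)/1.8129 = -1.1158
df = 28
p-value (two-sided) = 0.27401
At α=0.05: p ≥ α → fail to reject H₀

reject H₀: no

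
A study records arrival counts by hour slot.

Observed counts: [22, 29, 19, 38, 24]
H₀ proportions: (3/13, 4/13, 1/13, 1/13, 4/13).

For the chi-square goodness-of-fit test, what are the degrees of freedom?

degrees of freedom = 4

df = k − 1 = 5 − 1 = 4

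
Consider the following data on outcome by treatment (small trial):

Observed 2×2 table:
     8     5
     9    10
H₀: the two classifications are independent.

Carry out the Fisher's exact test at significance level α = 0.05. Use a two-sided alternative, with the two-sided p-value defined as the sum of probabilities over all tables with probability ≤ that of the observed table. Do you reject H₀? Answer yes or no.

reject H₀: no

Margins: r₁=13, r₂=19, c₁=17, c₂=15, n=32
p_obs = C(13,8)·C(19,9)/C(32,17); sum pmf over tables with pmf ≤ p_obs
p-value (two-sided) = 0.49053
At α=0.05: p ≥ α → fail to reject H₀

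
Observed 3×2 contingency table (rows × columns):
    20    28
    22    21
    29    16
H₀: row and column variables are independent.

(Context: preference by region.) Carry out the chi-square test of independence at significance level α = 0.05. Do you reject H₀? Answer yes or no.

Row totals [48, 43, 45], col totals [71, 65], n=136
χ² = (20−25.06)²/25.06 + (28−22.94)²/22.94 + (22−22.45)²/22.45 + (21−20.55)²/20.55 + (29−23.49)²/23.49 + (16−21.51)²/21.51 = 4.8569
df = 2
p-value (upper-tail) = 0.08817
At α=0.05: p ≥ α → fail to reject H₀

reject H₀: no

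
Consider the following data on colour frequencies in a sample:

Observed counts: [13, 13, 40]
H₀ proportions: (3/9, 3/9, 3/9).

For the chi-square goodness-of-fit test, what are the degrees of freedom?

degrees of freedom = 2

df = k − 1 = 3 − 1 = 2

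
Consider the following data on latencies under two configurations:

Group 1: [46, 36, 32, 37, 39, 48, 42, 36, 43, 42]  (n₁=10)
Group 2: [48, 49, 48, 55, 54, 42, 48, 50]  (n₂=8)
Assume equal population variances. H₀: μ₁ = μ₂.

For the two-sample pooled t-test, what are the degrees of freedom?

degrees of freedom = 16

df = n₁ + n₂ − 2 = 10 + 8 − 2 = 16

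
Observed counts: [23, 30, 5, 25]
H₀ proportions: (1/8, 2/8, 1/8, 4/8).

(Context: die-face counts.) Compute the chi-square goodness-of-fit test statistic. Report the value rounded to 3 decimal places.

test statistic = 28.831

n = 83; E_i = n·p_i = [10.38, 20.75, 10.38, 41.50]
χ² = (23−10.38)²/10.38 + (30−20.75)²/20.75 + (5−10.38)²/10.38 + (25−41.50)²/41.50 = 28.8313
df = 3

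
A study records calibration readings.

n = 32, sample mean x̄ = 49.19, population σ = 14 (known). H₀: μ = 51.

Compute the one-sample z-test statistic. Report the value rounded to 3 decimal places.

SE = σ/√n = 14/√32 = 2.4749
z = (x̄−μ₀)/SE = (49.19−51)/2.4749 = -0.7314

test statistic = -0.731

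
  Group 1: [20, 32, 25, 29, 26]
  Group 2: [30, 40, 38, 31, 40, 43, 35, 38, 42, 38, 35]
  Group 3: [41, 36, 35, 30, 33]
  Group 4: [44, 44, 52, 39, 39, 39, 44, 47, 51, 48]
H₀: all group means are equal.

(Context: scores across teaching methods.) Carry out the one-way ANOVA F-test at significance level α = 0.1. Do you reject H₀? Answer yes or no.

reject H₀: yes

Group means [26.40, 37.27, 35.00, 44.70], grand mean 37.548
SSB = Σnᵢ(x̄ᵢ−x̄)² = 1166.196; SSW = ΣΣ(x−x̄ᵢ)² = 529.482
MSB = 1166.196/3 = 388.7319; MSW = 529.482/27 = 19.6104
F = MSB/MSW = 19.8227
df = (3, 27)
p-value (upper-tail) = 0.00000
At α=0.1: p < α → reject H₀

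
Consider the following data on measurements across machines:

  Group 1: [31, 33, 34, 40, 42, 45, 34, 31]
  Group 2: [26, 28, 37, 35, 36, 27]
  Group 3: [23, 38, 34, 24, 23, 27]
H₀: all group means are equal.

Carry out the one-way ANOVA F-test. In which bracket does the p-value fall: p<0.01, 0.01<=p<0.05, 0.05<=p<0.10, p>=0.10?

p-value bracket: 0.01<=p<0.05

Group means [36.25, 31.50, 28.17], grand mean 32.400
SSB = Σnᵢ(x̄ᵢ−x̄)² = 230.967; SSW = ΣΣ(x−x̄ᵢ)² = 527.833
MSB = 230.967/2 = 115.4833; MSW = 527.833/17 = 31.0490
F = MSB/MSW = 3.7194
df = (2, 17)
p-value (upper-tail) = 0.04572
→ bracket: 0.01<=p<0.05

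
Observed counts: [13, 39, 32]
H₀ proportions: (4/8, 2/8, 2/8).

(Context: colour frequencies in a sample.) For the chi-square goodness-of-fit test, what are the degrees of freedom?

degrees of freedom = 2

df = k − 1 = 3 − 1 = 2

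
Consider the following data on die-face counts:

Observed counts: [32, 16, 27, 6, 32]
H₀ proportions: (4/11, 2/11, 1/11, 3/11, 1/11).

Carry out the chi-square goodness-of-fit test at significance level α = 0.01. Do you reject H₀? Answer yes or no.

n = 113; E_i = n·p_i = [41.09, 20.55, 10.27, 30.82, 10.27]
χ² = (32−41.09)²/41.09 + (16−20.55)²/20.55 + (27−10.27)²/10.27 + (6−30.82)²/30.82 + (32−10.27)²/10.27 = 96.1947
df = 4
p-value (upper-tail) = 0.00000
At α=0.01: p < α → reject H₀

reject H₀: yes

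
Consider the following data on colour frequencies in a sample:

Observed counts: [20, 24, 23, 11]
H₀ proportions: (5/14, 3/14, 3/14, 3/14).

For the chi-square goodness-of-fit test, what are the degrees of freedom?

degrees of freedom = 3

df = k − 1 = 4 − 1 = 3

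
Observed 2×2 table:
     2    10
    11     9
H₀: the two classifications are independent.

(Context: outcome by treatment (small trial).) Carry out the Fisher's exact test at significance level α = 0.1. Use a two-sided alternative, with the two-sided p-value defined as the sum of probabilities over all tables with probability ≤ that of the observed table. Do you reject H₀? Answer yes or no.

reject H₀: yes

Margins: r₁=12, r₂=20, c₁=13, c₂=19, n=32
p_obs = C(12,2)·C(20,11)/C(32,13); sum pmf over tables with pmf ≤ p_obs
p-value (two-sided) = 0.06187
At α=0.1: p < α → reject H₀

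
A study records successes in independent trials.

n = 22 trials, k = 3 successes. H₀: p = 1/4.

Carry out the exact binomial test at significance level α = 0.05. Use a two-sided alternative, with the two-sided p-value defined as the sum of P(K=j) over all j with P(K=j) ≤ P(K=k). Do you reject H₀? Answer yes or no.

Exact binomial: n=22, k=3, p₀=1/4=0.2500
P(X=j) = C(n,j)·p₀^j·(1−p₀)^(n−j); p = Σ P(X=j) over j with P(X=j) ≤ P(X=3)
p-value (two-sided) = 0.32392
At α=0.05: p ≥ α → fail to reject H₀

reject H₀: no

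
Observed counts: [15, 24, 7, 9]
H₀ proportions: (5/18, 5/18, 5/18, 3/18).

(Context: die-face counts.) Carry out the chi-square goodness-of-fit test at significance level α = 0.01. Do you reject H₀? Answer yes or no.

n = 55; E_i = n·p_i = [15.28, 15.28, 15.28, 9.17]
χ² = (15−15.28)²/15.28 + (24−15.28)²/15.28 + (7−15.28)²/15.28 + (9−9.17)²/9.17 = 9.4727
df = 3
p-value (upper-tail) = 0.02362
At α=0.01: p ≥ α → fail to reject H₀

reject H₀: no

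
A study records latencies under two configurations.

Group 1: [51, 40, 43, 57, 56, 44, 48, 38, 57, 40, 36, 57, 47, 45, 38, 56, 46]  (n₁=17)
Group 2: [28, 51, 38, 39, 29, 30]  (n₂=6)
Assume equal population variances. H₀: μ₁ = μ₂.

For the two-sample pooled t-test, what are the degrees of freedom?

df = n₁ + n₂ − 2 = 17 + 6 − 2 = 21

degrees of freedom = 21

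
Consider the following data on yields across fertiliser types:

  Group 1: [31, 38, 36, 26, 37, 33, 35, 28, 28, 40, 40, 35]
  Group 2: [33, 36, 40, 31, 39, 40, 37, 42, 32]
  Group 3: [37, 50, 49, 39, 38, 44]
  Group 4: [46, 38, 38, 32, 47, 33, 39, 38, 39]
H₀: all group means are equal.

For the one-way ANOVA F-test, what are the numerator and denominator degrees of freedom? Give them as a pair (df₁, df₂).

k = 4 groups, N = 36 total
df = (k−1, N−k) = (4−1, 36−4) = (3, 32)

degrees of freedom = [3, 32]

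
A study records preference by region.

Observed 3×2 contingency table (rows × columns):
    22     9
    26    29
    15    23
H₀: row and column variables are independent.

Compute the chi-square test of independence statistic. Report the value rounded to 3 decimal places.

test statistic = 7.269

Row totals [31, 55, 38], col totals [63, 61], n=124
χ² = (22−15.75)²/15.75 + (9−15.25)²/15.25 + (26−27.94)²/27.94 + (29−27.06)²/27.06 + (15−19.31)²/19.31 + (23−18.69)²/18.69 = 7.2691
df = 2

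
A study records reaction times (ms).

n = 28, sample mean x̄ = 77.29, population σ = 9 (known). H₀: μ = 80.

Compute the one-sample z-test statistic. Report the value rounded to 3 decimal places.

SE = σ/√n = 9/√28 = 1.7008
z = (x̄−μ₀)/SE = (77.29−80)/1.7008 = -1.5933

test statistic = -1.593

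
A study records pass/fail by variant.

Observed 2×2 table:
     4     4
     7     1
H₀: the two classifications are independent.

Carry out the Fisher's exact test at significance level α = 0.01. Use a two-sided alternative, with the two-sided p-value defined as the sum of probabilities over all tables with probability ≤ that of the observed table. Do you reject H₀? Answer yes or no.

Margins: r₁=8, r₂=8, c₁=11, c₂=5, n=16
p_obs = C(8,4)·C(8,7)/C(16,11); sum pmf over tables with pmf ≤ p_obs
p-value (two-sided) = 0.28205
At α=0.01: p ≥ α → fail to reject H₀

reject H₀: no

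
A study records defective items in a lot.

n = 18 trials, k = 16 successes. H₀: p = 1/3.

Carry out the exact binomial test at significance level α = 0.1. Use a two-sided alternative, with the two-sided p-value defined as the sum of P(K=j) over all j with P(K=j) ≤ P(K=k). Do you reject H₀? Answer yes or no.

Exact binomial: n=18, k=16, p₀=1/3=0.3333
P(X=j) = C(n,j)·p₀^j·(1−p₀)^(n−j); p = Σ P(X=j) over j with P(X=j) ≤ P(X=16)
p-value (two-sided) = 0.00000
At α=0.1: p < α → reject H₀

reject H₀: yes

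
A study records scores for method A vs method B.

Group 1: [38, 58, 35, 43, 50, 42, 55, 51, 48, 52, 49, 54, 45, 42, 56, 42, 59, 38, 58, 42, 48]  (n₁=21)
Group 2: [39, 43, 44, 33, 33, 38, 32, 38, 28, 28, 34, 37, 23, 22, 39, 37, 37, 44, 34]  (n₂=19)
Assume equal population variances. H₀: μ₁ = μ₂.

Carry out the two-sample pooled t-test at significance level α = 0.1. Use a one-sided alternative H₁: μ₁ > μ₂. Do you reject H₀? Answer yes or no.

reject H₀: yes

x̄₁=47.857, s₁=7.234, n₁=21
x̄₂=34.895, s₂=6.315, n₂=19
s_p² = [20·7.234² + 18·6.315²]/38 = 46.4306
SE = √(s_p²·(1/21+1/19)) = 2.1575
t = (47.857−34.895)/2.1575 = 6.0081
df = 38
p-value (one-sided, H₁ greater) = 0.00000
At α=0.1: p < α → reject H₀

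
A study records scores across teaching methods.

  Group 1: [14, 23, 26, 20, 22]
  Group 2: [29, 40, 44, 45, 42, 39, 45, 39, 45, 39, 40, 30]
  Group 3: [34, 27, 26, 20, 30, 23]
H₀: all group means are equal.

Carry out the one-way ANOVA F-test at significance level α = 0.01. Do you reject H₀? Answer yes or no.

Group means [21.00, 39.75, 26.67], grand mean 32.261
SSB = Σnᵢ(x̄ᵢ−x̄)² = 1494.851; SSW = ΣΣ(x−x̄ᵢ)² = 521.583
MSB = 1494.851/2 = 747.4257; MSW = 521.583/20 = 26.0792
F = MSB/MSW = 28.6599
df = (2, 20)
p-value (upper-tail) = 0.00000
At α=0.01: p < α → reject H₀

reject H₀: yes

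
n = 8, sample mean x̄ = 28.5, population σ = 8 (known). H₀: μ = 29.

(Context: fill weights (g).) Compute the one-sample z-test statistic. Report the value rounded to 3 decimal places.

SE = σ/√n = 8/√8 = 2.8284
z = (x̄−μ₀)/SE = (28.5−29)/2.8284 = -0.1768

test statistic = -0.177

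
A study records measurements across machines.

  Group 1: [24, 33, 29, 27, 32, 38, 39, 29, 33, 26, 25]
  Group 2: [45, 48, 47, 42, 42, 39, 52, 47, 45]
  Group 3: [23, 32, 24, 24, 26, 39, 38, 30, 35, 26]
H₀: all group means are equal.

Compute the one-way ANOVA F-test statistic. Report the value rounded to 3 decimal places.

Group means [30.45, 45.22, 29.70], grand mean 34.633
SSB = Σnᵢ(x̄ᵢ−x̄)² = 1444.584; SSW = ΣΣ(x−x̄ᵢ)² = 698.383
MSB = 1444.584/2 = 722.2919; MSW = 698.383/27 = 25.8660
F = MSB/MSW = 27.9243
df = (2, 27)

test statistic = 27.924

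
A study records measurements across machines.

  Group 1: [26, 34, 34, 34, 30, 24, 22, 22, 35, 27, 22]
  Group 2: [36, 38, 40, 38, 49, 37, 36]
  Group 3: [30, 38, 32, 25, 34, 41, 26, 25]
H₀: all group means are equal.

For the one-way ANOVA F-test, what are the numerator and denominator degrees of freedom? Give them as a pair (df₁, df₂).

degrees of freedom = [2, 23]

k = 3 groups, N = 26 total
df = (k−1, N−k) = (3−1, 26−3) = (2, 23)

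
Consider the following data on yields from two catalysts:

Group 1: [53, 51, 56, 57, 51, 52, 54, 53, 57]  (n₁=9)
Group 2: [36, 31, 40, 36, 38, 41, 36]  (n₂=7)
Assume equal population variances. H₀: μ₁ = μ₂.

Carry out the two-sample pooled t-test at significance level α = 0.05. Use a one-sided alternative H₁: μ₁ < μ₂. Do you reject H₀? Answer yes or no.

x̄₁=53.778, s₁=2.386, n₁=9
x̄₂=36.857, s₂=3.288, n₂=7
s_p² = [8·2.386² + 6·3.288²]/14 = 7.8866
SE = √(s_p²·(1/9+1/7)) = 1.4153
t = (53.778−36.857)/1.4153 = 11.9559
df = 14
p-value (one-sided, H₁ less) = 1.00000
At α=0.05: p ≥ α → fail to reject H₀

reject H₀: no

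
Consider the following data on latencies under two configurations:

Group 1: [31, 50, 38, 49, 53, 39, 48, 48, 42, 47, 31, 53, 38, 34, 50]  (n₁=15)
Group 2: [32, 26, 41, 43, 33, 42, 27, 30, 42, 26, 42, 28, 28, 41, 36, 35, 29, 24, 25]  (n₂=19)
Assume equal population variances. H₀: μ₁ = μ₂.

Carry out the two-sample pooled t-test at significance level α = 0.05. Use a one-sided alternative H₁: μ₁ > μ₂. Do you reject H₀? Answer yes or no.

reject H₀: yes

x̄₁=43.400, s₁=7.716, n₁=15
x̄₂=33.158, s₂=6.825, n₂=19
s_p² = [14·7.716² + 18·6.825²]/32 = 52.2539
SE = √(s_p²·(1/15+1/19)) = 2.4968
t = (43.400−33.158)/2.4968 = 4.1022
df = 32
p-value (one-sided, H₁ greater) = 0.00013
At α=0.05: p < α → reject H₀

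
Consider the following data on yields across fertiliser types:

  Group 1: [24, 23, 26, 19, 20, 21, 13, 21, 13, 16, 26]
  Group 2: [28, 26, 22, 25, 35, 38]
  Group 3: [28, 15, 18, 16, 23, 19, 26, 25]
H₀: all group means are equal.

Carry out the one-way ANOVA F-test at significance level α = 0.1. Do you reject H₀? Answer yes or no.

reject H₀: yes

Group means [20.18, 29.00, 21.25], grand mean 22.640
SSB = Σnᵢ(x̄ᵢ−x̄)² = 324.624; SSW = ΣΣ(x−x̄ᵢ)² = 573.136
MSB = 324.624/2 = 162.3118; MSW = 573.136/22 = 26.0517
F = MSB/MSW = 6.2304
df = (2, 22)
p-value (upper-tail) = 0.00718
At α=0.1: p < α → reject H₀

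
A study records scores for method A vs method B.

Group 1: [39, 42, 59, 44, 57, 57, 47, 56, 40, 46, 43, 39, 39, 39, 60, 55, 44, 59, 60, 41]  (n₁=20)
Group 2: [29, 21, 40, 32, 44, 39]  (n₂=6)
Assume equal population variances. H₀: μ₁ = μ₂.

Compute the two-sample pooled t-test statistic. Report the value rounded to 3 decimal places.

x̄₁=48.300, s₁=8.392, n₁=20
x̄₂=34.167, s₂=8.472, n₂=6
s_p² = [19·8.392² + 5·8.472²]/24 = 70.7097
SE = √(s_p²·(1/20+1/6)) = 3.9141
t = (48.300−34.167)/3.9141 = 3.6108
df = 24

test statistic = 3.611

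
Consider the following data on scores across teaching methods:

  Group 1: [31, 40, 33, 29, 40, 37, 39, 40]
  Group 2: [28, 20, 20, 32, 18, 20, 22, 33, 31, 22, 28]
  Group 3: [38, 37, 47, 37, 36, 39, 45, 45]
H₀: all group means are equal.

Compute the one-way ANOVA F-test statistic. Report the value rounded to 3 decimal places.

Group means [36.12, 24.91, 40.50], grand mean 32.852
SSB = Σnᵢ(x̄ᵢ−x̄)² = 1247.623; SSW = ΣΣ(x−x̄ᵢ)² = 585.784
MSB = 1247.623/2 = 623.8117; MSW = 585.784/24 = 24.4077
F = MSB/MSW = 25.5580
df = (2, 24)

test statistic = 25.558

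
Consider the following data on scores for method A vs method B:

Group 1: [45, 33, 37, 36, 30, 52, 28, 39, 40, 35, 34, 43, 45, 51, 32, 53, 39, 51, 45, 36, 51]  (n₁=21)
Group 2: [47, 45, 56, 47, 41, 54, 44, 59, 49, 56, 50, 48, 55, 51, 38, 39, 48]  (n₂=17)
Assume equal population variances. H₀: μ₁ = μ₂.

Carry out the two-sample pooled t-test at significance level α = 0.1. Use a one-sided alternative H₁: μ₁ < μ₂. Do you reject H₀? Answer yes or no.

x̄₁=40.714, s₁=7.779, n₁=21
x̄₂=48.647, s₂=6.113, n₂=17
s_p² = [20·7.779² + 16·6.113²]/36 = 50.2269
SE = √(s_p²·(1/21+1/17)) = 2.3122
t = (40.714−48.647)/2.3122 = -3.4308
df = 36
p-value (one-sided, H₁ less) = 0.00076
At α=0.1: p < α → reject H₀

reject H₀: yes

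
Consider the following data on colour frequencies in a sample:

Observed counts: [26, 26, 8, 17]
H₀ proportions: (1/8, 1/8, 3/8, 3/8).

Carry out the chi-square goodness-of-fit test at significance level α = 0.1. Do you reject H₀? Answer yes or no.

n = 77; E_i = n·p_i = [9.62, 9.62, 28.88, 28.88]
χ² = (26−9.62)²/9.62 + (26−9.62)²/9.62 + (8−28.88)²/28.88 + (17−28.88)²/28.88 = 75.6926
df = 3
p-value (upper-tail) = 0.00000
At α=0.1: p < α → reject H₀

reject H₀: yes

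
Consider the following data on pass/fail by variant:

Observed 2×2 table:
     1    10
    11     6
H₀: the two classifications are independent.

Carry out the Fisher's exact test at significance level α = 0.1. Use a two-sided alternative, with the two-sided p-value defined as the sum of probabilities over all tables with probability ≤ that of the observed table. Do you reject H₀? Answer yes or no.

reject H₀: yes

Margins: r₁=11, r₂=17, c₁=12, c₂=16, n=28
p_obs = C(11,1)·C(17,11)/C(28,12); sum pmf over tables with pmf ≤ p_obs
p-value (two-sided) = 0.00596
At α=0.1: p < α → reject H₀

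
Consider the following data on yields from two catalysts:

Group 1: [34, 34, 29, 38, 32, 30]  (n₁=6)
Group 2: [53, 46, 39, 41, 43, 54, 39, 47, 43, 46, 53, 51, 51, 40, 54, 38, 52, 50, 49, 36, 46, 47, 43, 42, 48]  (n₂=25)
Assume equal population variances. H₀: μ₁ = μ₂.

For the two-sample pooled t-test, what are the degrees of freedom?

df = n₁ + n₂ − 2 = 6 + 25 − 2 = 29

degrees of freedom = 29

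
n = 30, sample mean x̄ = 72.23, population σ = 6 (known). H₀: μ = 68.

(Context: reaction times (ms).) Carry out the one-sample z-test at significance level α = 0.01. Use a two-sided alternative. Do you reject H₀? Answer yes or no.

SE = σ/√n = 6/√30 = 1.0954
z = (x̄−μ₀)/SE = (72.23−68)/1.0954 = 3.8614
p-value (two-sided) = 0.00011
At α=0.01: p < α → reject H₀

reject H₀: yes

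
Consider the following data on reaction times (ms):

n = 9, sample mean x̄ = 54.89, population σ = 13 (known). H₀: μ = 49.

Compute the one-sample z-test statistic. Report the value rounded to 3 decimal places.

test statistic = 1.359

SE = σ/√n = 13/√9 = 4.3333
z = (x̄−μ₀)/SE = (54.89−49)/4.3333 = 1.3592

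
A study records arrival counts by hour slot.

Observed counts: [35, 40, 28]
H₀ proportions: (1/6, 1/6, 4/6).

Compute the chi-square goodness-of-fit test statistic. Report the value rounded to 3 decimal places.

test statistic = 72.981

n = 103; E_i = n·p_i = [17.17, 17.17, 68.67]
χ² = (35−17.17)²/17.17 + (40−17.17)²/17.17 + (28−68.67)²/68.67 = 72.9806
df = 2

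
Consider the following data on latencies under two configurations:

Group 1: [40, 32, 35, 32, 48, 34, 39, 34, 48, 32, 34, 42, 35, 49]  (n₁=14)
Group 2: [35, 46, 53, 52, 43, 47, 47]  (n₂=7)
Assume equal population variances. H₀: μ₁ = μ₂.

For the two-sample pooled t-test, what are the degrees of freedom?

df = n₁ + n₂ − 2 = 14 + 7 − 2 = 19

degrees of freedom = 19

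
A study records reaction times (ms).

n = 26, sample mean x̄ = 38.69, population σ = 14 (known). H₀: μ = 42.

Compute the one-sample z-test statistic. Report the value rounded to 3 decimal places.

SE = σ/√n = 14/√26 = 2.7456
z = (x̄−μ₀)/SE = (38.69−42)/2.7456 = -1.2056

test statistic = -1.206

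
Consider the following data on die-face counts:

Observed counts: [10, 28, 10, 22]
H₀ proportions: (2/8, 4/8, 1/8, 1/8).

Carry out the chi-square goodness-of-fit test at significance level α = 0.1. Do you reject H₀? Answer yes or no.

reject H₀: yes

n = 70; E_i = n·p_i = [17.50, 35.00, 8.75, 8.75]
χ² = (10−17.50)²/17.50 + (28−35.00)²/35.00 + (10−8.75)²/8.75 + (22−8.75)²/8.75 = 24.8571
df = 3
p-value (upper-tail) = 0.00002
At α=0.1: p < α → reject H₀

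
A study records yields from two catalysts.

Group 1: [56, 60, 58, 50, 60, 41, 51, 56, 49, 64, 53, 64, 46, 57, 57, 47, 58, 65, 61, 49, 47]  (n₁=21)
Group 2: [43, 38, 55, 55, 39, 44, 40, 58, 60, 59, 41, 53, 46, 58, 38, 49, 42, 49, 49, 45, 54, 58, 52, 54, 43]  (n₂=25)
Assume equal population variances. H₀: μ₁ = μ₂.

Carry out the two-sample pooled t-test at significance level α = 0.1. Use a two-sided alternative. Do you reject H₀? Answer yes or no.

x̄₁=54.714, s₁=6.694, n₁=21
x̄₂=48.880, s₂=7.270, n₂=25
s_p² = [20·6.694² + 24·7.270²]/44 = 49.2029
SE = √(s_p²·(1/21+1/25)) = 2.0763
t = (54.714−48.880)/2.0763 = 2.8099
df = 44
p-value (two-sided) = 0.00737
At α=0.1: p < α → reject H₀

reject H₀: yes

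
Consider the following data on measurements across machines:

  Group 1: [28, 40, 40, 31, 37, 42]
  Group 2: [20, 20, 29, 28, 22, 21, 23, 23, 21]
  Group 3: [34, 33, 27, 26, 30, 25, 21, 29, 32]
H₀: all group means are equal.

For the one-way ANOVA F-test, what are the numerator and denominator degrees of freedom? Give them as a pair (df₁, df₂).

degrees of freedom = [2, 21]

k = 3 groups, N = 24 total
df = (k−1, N−k) = (3−1, 24−3) = (2, 21)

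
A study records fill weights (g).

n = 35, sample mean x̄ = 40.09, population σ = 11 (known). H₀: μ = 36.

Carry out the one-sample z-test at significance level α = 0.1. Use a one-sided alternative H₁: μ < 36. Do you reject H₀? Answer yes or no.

reject H₀: no

SE = σ/√n = 11/√35 = 1.8593
z = (x̄−μ₀)/SE = (40.09−36)/1.8593 = 2.1997
p-value (one-sided, H₁ less) = 0.98609
At α=0.1: p ≥ α → fail to reject H₀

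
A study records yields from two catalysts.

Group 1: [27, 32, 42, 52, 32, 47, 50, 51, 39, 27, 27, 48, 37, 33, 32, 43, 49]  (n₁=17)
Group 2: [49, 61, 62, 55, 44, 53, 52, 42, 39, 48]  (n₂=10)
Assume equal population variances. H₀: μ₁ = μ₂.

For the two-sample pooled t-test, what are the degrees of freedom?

degrees of freedom = 25

df = n₁ + n₂ − 2 = 17 + 10 − 2 = 25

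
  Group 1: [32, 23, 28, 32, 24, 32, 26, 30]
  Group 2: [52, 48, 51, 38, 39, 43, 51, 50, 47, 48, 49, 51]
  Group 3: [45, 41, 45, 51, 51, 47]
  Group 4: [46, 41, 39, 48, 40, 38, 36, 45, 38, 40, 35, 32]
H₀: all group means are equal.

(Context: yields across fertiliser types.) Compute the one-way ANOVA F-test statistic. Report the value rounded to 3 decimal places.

test statistic = 33.562

Group means [28.38, 47.25, 46.67, 39.83], grand mean 40.842
SSB = Σnᵢ(x̄ᵢ−x̄)² = 1951.928; SSW = ΣΣ(x−x̄ᵢ)² = 659.125
MSB = 1951.928/3 = 650.6425; MSW = 659.125/34 = 19.3860
F = MSB/MSW = 33.5624
df = (3, 34)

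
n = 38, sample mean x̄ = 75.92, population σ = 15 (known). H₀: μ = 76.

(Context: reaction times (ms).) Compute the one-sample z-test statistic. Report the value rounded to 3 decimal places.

SE = σ/√n = 15/√38 = 2.4333
z = (x̄−μ₀)/SE = (75.92−76)/2.4333 = -0.0329

test statistic = -0.033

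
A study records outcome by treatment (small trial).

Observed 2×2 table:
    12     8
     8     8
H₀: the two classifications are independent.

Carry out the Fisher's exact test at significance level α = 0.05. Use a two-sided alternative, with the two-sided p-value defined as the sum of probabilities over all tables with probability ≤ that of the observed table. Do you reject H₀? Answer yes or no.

reject H₀: no

Margins: r₁=20, r₂=16, c₁=20, c₂=16, n=36
p_obs = C(20,12)·C(16,8)/C(36,20); sum pmf over tables with pmf ≤ p_obs
p-value (two-sided) = 0.73707
At α=0.05: p ≥ α → fail to reject H₀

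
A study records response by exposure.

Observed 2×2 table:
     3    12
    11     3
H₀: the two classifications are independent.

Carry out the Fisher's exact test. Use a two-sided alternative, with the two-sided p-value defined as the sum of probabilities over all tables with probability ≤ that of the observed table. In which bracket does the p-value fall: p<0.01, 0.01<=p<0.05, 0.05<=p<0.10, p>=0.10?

Margins: r₁=15, r₂=14, c₁=14, c₂=15, n=29
p_obs = C(15,3)·C(14,11)/C(29,14); sum pmf over tables with pmf ≤ p_obs
p-value (two-sided) = 0.00281
→ bracket: p<0.01

p-value bracket: p<0.01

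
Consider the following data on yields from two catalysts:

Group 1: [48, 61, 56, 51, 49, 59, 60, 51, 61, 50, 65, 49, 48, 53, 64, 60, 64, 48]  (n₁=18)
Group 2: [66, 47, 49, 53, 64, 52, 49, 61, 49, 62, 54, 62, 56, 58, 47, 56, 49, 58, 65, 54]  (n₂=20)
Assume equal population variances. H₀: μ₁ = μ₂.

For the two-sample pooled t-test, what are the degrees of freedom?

degrees of freedom = 36

df = n₁ + n₂ − 2 = 18 + 20 − 2 = 36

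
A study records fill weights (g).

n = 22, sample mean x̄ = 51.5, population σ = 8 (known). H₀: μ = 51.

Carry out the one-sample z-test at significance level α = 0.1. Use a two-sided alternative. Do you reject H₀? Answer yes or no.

reject H₀: no

SE = σ/√n = 8/√22 = 1.7056
z = (x̄−μ₀)/SE = (51.5−51)/1.7056 = 0.2932
p-value (two-sided) = 0.76941
At α=0.1: p ≥ α → fail to reject H₀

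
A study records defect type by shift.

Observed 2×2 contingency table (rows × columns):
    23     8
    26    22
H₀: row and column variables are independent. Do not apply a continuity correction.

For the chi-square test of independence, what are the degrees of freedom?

degrees of freedom = 1

df = (r−1)(c−1) = (2−1)·(2−1) = 1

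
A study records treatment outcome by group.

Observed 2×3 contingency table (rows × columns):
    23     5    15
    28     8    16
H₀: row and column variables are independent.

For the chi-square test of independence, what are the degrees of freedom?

df = (r−1)(c−1) = (2−1)·(3−1) = 2

degrees of freedom = 2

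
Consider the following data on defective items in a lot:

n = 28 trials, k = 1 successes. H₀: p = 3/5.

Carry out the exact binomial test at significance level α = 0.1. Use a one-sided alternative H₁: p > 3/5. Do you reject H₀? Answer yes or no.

reject H₀: no

Exact binomial: n=28, k=1, p₀=3/5=0.6000
P(X≥1) from Σ C(n,i)·p₀^i·(1−p₀)^(n−i)
p-value (one-sided, H₁ greater) = 1.00000
At α=0.1: p ≥ α → fail to reject H₀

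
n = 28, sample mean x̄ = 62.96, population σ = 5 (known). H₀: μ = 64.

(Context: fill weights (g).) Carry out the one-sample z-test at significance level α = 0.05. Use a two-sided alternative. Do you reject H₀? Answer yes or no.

SE = σ/√n = 5/√28 = 0.9449
z = (x̄−μ₀)/SE = (62.96−64)/0.9449 = -1.1006
p-value (two-sided) = 0.27106
At α=0.05: p ≥ α → fail to reject H₀

reject H₀: no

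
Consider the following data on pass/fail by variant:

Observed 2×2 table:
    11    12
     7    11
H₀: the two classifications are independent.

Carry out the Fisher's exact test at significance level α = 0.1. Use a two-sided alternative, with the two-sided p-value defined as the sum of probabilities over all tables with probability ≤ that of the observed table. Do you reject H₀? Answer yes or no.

Margins: r₁=23, r₂=18, c₁=18, c₂=23, n=41
p_obs = C(23,11)·C(18,7)/C(41,18); sum pmf over tables with pmf ≤ p_obs
p-value (two-sided) = 0.75231
At α=0.1: p ≥ α → fail to reject H₀

reject H₀: no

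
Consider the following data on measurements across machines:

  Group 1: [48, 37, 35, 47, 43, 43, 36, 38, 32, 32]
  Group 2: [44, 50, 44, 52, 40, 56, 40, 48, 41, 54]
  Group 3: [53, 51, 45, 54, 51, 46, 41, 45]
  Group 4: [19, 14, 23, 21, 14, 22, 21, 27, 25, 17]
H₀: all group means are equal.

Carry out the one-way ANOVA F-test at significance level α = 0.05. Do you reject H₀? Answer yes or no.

reject H₀: yes

Group means [39.10, 46.90, 48.25, 20.30], grand mean 38.132
SSB = Σnᵢ(x̄ᵢ−x̄)² = 4776.942; SSW = ΣΣ(x−x̄ᵢ)² = 941.400
MSB = 4776.942/3 = 1592.3140; MSW = 941.400/34 = 27.6882
F = MSB/MSW = 57.5087
df = (3, 34)
p-value (upper-tail) = 0.00000
At α=0.05: p < α → reject H₀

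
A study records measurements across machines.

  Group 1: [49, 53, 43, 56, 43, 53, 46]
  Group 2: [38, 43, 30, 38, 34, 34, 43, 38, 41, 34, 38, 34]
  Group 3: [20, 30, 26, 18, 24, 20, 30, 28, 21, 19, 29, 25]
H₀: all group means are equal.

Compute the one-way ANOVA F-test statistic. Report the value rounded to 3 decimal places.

Group means [49.00, 37.08, 24.17], grand mean 34.774
SSB = Σnᵢ(x̄ᵢ−x̄)² = 2830.836; SSW = ΣΣ(x−x̄ᵢ)² = 558.583
MSB = 2830.836/2 = 1415.4180; MSW = 558.583/28 = 19.9494
F = MSB/MSW = 70.9504
df = (2, 28)

test statistic = 70.950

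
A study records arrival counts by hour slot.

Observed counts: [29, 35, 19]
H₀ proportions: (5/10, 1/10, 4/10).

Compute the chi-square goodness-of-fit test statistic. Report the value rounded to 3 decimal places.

n = 83; E_i = n·p_i = [41.50, 8.30, 33.20]
χ² = (29−41.50)²/41.50 + (35−8.30)²/8.30 + (19−33.20)²/33.20 = 95.7289
df = 2

test statistic = 95.729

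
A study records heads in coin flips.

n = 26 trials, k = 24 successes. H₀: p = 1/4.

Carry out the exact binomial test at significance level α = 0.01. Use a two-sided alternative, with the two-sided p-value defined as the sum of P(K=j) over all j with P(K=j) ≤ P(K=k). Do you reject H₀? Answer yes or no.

Exact binomial: n=26, k=24, p₀=1/4=0.2500
P(X=j) = C(n,j)·p₀^j·(1−p₀)^(n−j); p = Σ P(X=j) over j with P(X=j) ≤ P(X=24)
p-value (two-sided) = 0.00000
At α=0.01: p < α → reject H₀

reject H₀: yes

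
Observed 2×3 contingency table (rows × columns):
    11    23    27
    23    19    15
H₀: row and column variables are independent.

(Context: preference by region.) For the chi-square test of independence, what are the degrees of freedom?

df = (r−1)(c−1) = (2−1)·(3−1) = 2

degrees of freedom = 2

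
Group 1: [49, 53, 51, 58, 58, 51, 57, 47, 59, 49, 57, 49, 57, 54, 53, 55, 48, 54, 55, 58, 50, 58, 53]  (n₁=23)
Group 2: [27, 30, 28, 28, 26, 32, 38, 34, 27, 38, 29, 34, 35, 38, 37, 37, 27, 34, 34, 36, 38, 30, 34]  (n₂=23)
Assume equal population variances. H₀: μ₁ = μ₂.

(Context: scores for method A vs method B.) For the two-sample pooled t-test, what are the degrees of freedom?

degrees of freedom = 44

df = n₁ + n₂ − 2 = 23 + 23 − 2 = 44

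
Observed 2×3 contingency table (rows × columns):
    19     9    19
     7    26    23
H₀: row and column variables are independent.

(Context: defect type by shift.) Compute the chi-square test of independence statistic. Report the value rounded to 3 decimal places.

test statistic = 13.493

Row totals [47, 56], col totals [26, 35, 42], n=103
χ² = (19−11.86)²/11.86 + (9−15.97)²/15.97 + (19−19.17)²/19.17 + (7−14.14)²/14.14 + (26−19.03)²/19.03 + (23−22.83)²/22.83 = 13.4932
df = 2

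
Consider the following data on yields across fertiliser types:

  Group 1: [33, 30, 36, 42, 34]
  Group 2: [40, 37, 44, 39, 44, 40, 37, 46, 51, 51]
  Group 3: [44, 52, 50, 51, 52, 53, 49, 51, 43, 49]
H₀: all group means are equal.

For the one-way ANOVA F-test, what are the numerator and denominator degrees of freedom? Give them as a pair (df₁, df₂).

k = 3 groups, N = 25 total
df = (k−1, N−k) = (3−1, 25−3) = (2, 22)

degrees of freedom = [2, 22]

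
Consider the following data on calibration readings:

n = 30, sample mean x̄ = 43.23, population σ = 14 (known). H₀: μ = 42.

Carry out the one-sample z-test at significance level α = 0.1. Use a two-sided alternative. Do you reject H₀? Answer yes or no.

reject H₀: no

SE = σ/√n = 14/√30 = 2.5560
z = (x̄−μ₀)/SE = (43.23−42)/2.5560 = 0.4812
p-value (two-sided) = 0.63036
At α=0.1: p ≥ α → fail to reject H₀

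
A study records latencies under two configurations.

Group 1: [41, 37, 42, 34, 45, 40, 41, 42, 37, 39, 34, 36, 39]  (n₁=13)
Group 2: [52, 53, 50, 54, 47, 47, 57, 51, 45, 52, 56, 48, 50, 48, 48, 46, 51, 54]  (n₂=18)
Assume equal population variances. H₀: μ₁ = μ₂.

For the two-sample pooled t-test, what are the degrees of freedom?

df = n₁ + n₂ − 2 = 13 + 18 − 2 = 29

degrees of freedom = 29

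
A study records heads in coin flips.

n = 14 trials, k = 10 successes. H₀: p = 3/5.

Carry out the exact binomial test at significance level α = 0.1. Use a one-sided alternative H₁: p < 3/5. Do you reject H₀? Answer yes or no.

Exact binomial: n=14, k=10, p₀=3/5=0.6000
P(X≤10) from Σ C(n,i)·p₀^i·(1−p₀)^(n−i)
p-value (one-sided, H₁ less) = 0.87569
At α=0.1: p ≥ α → fail to reject H₀

reject H₀: no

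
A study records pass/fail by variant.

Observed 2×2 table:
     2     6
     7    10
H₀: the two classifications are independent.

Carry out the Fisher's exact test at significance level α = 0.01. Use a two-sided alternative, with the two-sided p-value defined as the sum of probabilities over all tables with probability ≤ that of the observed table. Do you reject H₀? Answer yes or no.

Margins: r₁=8, r₂=17, c₁=9, c₂=16, n=25
p_obs = C(8,2)·C(17,7)/C(25,9); sum pmf over tables with pmf ≤ p_obs
p-value (two-sided) = 0.66076
At α=0.01: p ≥ α → fail to reject H₀

reject H₀: no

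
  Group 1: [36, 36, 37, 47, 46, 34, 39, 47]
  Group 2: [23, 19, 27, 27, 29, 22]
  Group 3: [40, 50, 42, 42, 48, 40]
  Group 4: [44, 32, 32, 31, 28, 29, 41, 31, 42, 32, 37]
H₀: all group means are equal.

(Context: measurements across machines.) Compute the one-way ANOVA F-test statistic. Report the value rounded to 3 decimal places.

Group means [40.25, 24.50, 43.67, 34.45], grand mean 35.806
SSB = Σnᵢ(x̄ᵢ−x̄)² = 1315.778; SSW = ΣΣ(x−x̄ᵢ)² = 685.061
MSB = 1315.778/3 = 438.5927; MSW = 685.061/27 = 25.3726
F = MSB/MSW = 17.2861
df = (3, 27)

test statistic = 17.286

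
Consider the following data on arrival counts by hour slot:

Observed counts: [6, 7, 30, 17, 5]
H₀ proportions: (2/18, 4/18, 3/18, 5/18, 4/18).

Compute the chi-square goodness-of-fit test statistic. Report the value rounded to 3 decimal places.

test statistic = 44.191

n = 65; E_i = n·p_i = [7.22, 14.44, 10.83, 18.06, 14.44]
χ² = (6−7.22)²/7.22 + (7−14.44)²/14.44 + (30−10.83)²/10.83 + (17−18.06)²/18.06 + (5−14.44)²/14.44 = 44.1908
df = 4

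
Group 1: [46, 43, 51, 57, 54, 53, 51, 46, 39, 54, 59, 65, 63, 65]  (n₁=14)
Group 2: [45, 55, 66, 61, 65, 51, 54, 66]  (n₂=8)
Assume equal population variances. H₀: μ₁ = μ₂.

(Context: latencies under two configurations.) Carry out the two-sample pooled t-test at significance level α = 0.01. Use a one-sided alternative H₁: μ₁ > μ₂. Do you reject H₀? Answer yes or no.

x̄₁=53.286, s₁=8.052, n₁=14
x̄₂=57.875, s₂=7.827, n₂=8
s_p² = [13·8.052² + 7·7.827²]/20 = 63.5866
SE = √(s_p²·(1/14+1/8)) = 3.5342
t = (53.286−57.875)/3.5342 = -1.2986
df = 20
p-value (one-sided, H₁ greater) = 0.89556
At α=0.01: p ≥ α → fail to reject H₀

reject H₀: no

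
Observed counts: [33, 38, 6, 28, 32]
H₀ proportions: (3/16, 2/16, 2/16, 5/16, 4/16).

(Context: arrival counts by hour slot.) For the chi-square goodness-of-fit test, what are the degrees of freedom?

df = k − 1 = 5 − 1 = 4

degrees of freedom = 4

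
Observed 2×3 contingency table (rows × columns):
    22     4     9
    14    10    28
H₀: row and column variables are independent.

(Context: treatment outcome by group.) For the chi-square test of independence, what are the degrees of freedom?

degrees of freedom = 2

df = (r−1)(c−1) = (2−1)·(3−1) = 2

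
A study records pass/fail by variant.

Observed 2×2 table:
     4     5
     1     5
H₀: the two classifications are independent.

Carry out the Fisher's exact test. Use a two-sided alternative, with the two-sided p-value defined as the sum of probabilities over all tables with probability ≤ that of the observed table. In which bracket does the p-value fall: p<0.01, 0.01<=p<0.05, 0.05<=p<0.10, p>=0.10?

Margins: r₁=9, r₂=6, c₁=5, c₂=10, n=15
p_obs = C(9,4)·C(6,1)/C(15,5); sum pmf over tables with pmf ≤ p_obs
p-value (two-sided) = 0.58042
→ bracket: p>=0.10

p-value bracket: p>=0.10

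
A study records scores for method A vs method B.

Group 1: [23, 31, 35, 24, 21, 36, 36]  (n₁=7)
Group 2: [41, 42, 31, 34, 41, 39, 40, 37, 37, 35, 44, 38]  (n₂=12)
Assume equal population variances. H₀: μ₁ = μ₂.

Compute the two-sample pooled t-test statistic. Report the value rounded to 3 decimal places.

test statistic = -3.768

x̄₁=29.429, s₁=6.604, n₁=7
x̄₂=38.250, s₂=3.696, n₂=12
s_p² = [6·6.604² + 11·3.696²]/17 = 24.2332
SE = √(s_p²·(1/7+1/12)) = 2.3412
t = (29.429−38.250)/2.3412 = -3.7679
df = 17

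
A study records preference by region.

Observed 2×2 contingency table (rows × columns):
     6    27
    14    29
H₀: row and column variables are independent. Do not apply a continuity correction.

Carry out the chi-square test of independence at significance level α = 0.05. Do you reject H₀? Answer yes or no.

reject H₀: no

Row totals [33, 43], col totals [20, 56], n=76
χ² = (6−8.68)²/8.68 + (27−24.32)²/24.32 + (14−11.32)²/11.32 + (29−31.68)²/31.68 = 1.9901
df = 1
p-value (upper-tail) = 0.15833
At α=0.05: p ≥ α → fail to reject H₀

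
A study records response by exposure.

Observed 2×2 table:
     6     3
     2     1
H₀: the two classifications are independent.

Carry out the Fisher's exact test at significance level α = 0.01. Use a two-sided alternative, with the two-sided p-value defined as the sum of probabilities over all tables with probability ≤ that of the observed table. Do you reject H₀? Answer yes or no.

Margins: r₁=9, r₂=3, c₁=8, c₂=4, n=12
p_obs = C(9,6)·C(3,2)/C(12,8); sum pmf over tables with pmf ≤ p_obs
p-value (two-sided) = 1.00000
At α=0.01: p ≥ α → fail to reject H₀

reject H₀: no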